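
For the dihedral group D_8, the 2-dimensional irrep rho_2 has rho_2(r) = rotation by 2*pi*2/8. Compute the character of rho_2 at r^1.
chi_{rho_2}(r^1) = 2*cos(2*pi*2*1/8) = 0

Details: rho_2(r^1) is rotation by angle 2*pi*2*1/8, whose trace is 2*cos(2*pi*2*1/8) = 0.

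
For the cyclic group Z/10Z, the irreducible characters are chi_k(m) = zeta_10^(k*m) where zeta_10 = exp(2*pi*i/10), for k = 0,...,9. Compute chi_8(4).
chi_8(4) = zeta_10^32 = exp(2*I*pi/5)

Working: chi_8(4) = zeta_10^(8*4) = zeta_10^32. Since zeta_10^10 = 1, this equals zeta_10^2 = exp(2*pi*i*2/10) = exp(2*I*pi/5).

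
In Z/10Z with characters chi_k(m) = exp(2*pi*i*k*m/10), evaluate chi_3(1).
chi_3(1) = zeta_10^3 = exp(3*I*pi/5)

Proof sketch: chi_3(1) = zeta_10^(3*1) = zeta_10^3. Since zeta_10^10 = 1, this equals zeta_10^3 = exp(2*pi*i*3/10) = exp(3*I*pi/5).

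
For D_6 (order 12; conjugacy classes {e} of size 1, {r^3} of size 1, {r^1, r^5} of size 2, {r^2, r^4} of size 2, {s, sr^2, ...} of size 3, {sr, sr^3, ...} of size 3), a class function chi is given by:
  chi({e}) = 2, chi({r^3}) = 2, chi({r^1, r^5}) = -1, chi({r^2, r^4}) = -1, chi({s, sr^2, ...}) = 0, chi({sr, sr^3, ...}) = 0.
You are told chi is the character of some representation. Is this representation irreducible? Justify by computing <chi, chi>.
Irreducible: <chi, chi> = 1.

Why: <chi, chi> = (1/|G|) sum_C |C| * |chi(C)|^2 = (1/12)[1*|2|^2 + 1*|2|^2 + 2*|-1|^2 + 2*|-1|^2 + 3*|0|^2 + 3*|0|^2]
  = (1/12)[(4) + (4) + (2) + (2) + (0) + (0)] = 12/12 = 1.
A character is irreducible iff <chi, chi> = 1, so this representation is irreducible.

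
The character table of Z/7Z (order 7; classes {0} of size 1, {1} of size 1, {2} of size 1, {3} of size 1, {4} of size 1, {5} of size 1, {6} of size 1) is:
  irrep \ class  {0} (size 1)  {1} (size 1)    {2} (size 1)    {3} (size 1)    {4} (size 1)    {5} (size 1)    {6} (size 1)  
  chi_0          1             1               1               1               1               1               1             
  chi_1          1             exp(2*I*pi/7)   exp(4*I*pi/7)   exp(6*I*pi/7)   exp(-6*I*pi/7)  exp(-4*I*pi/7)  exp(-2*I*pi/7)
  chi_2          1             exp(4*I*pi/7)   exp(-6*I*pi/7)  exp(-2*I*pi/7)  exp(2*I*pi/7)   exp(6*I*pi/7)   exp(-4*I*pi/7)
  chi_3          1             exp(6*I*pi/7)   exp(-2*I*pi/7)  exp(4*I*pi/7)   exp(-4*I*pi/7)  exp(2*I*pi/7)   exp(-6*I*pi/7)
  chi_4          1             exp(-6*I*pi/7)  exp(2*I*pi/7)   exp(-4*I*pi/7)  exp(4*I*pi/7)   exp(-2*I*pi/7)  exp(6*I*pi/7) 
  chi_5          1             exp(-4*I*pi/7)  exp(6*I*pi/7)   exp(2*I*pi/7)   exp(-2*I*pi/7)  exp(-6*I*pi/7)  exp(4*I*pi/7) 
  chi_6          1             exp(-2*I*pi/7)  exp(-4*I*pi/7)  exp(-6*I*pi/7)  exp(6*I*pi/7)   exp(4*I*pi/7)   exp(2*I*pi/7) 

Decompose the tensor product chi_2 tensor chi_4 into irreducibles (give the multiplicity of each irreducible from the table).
chi_2 tensor chi_4 = chi_6 (all other irreducibles have multiplicity 0).

Working: The character of a tensor product is the pointwise product (chi_2 * chi_4)(C) = chi_2(C) * chi_4(C):
  {0}: (1)*(1), {1}: (exp(4*I*pi/7))*(exp(-6*I*pi/7)), {2}: (exp(-6*I*pi/7))*(exp(2*I*pi/7)), {3}: (exp(-2*I*pi/7))*(exp(-4*I*pi/7)), {4}: (exp(2*I*pi/7))*(exp(4*I*pi/7)), {5}: (exp(6*I*pi/7))*(exp(-2*I*pi/7)), {6}: (exp(-4*I*pi/7))*(exp(6*I*pi/7))
so (chi_2 * chi_4) takes values
  {0} -> 1, {1} -> exp(-2*I*pi/7), {2} -> exp(-4*I*pi/7), {3} -> exp(-6*I*pi/7), {4} -> exp(6*I*pi/7), {5} -> exp(4*I*pi/7), {6} -> exp(2*I*pi/7).
Now take the inner product of this character with each irreducible chi from the table, <chi_2*chi_4, chi> = (1/7) sum_C |C| (chi_2*chi_4)(C) conj(chi(C)):
  <chi_2*chi_4, chi_0> = (1/7)[1*(1)*conj(1) + 1*(exp(-2*I*pi/7))*conj(1) + 1*(exp(-4*I*pi/7))*conj(1) + 1*(exp(-6*I*pi/7))*conj(1) + 1*(exp(6*I*pi/7))*conj(1) + 1*(exp(4*I*pi/7))*conj(1) + 1*(exp(2*I*pi/7))*conj(1)]
      = (1/7)[(1) + (exp(-2*I*pi/7)) + (exp(-4*I*pi/7)) + (exp(-6*I*pi/7)) + (exp(6*I*pi/7)) + (exp(4*I*pi/7)) + (exp(2*I*pi/7))] = 0/7 = 0
  <chi_2*chi_4, chi_1> = (1/7)[1*(1)*conj(1) + 1*(exp(-2*I*pi/7))*conj(exp(2*I*pi/7)) + 1*(exp(-4*I*pi/7))*conj(exp(4*I*pi/7)) + 1*(exp(-6*I*pi/7))*conj(exp(6*I*pi/7)) + 1*(exp(6*I*pi/7))*conj(exp(-6*I*pi/7)) + 1*(exp(4*I*pi/7))*conj(exp(-4*I*pi/7)) + 1*(exp(2*I*pi/7))*conj(exp(-2*I*pi/7))]
      = (1/7)[(1) + (exp(-4*I*pi/7)) + (exp(6*I*pi/7)) + (exp(2*I*pi/7)) + (exp(-2*I*pi/7)) + (exp(-6*I*pi/7)) + (exp(4*I*pi/7))] = 0/7 = 0
  <chi_2*chi_4, chi_2> = (1/7)[1*(1)*conj(1) + 1*(exp(-2*I*pi/7))*conj(exp(4*I*pi/7)) + 1*(exp(-4*I*pi/7))*conj(exp(-6*I*pi/7)) + 1*(exp(-6*I*pi/7))*conj(exp(-2*I*pi/7)) + 1*(exp(6*I*pi/7))*conj(exp(2*I*pi/7)) + 1*(exp(4*I*pi/7))*conj(exp(6*I*pi/7)) + 1*(exp(2*I*pi/7))*conj(exp(-4*I*pi/7))]
      = (1/7)[(1) + (exp(-6*I*pi/7)) + (exp(2*I*pi/7)) + (exp(-4*I*pi/7)) + (exp(4*I*pi/7)) + (exp(-2*I*pi/7)) + (exp(6*I*pi/7))] = 0/7 = 0
  <chi_2*chi_4, chi_3> = (1/7)[1*(1)*conj(1) + 1*(exp(-2*I*pi/7))*conj(exp(6*I*pi/7)) + 1*(exp(-4*I*pi/7))*conj(exp(-2*I*pi/7)) + 1*(exp(-6*I*pi/7))*conj(exp(4*I*pi/7)) + 1*(exp(6*I*pi/7))*conj(exp(-4*I*pi/7)) + 1*(exp(4*I*pi/7))*conj(exp(2*I*pi/7)) + 1*(exp(2*I*pi/7))*conj(exp(-6*I*pi/7))]
      = (1/7)[(1) + (exp(6*I*pi/7)) + (exp(-2*I*pi/7)) + (exp(4*I*pi/7)) + (exp(-4*I*pi/7)) + (exp(2*I*pi/7)) + (exp(-6*I*pi/7))] = 0/7 = 0
  <chi_2*chi_4, chi_4> = (1/7)[1*(1)*conj(1) + 1*(exp(-2*I*pi/7))*conj(exp(-6*I*pi/7)) + 1*(exp(-4*I*pi/7))*conj(exp(2*I*pi/7)) + 1*(exp(-6*I*pi/7))*conj(exp(-4*I*pi/7)) + 1*(exp(6*I*pi/7))*conj(exp(4*I*pi/7)) + 1*(exp(4*I*pi/7))*conj(exp(-2*I*pi/7)) + 1*(exp(2*I*pi/7))*conj(exp(6*I*pi/7))]
      = (1/7)[(1) + (exp(4*I*pi/7)) + (exp(-6*I*pi/7)) + (exp(-2*I*pi/7)) + (exp(2*I*pi/7)) + (exp(6*I*pi/7)) + (exp(-4*I*pi/7))] = 0/7 = 0
  <chi_2*chi_4, chi_5> = (1/7)[1*(1)*conj(1) + 1*(exp(-2*I*pi/7))*conj(exp(-4*I*pi/7)) + 1*(exp(-4*I*pi/7))*conj(exp(6*I*pi/7)) + 1*(exp(-6*I*pi/7))*conj(exp(2*I*pi/7)) + 1*(exp(6*I*pi/7))*conj(exp(-2*I*pi/7)) + 1*(exp(4*I*pi/7))*conj(exp(-6*I*pi/7)) + 1*(exp(2*I*pi/7))*conj(exp(4*I*pi/7))]
      = (1/7)[(1) + (exp(2*I*pi/7)) + (exp(4*I*pi/7)) + (exp(6*I*pi/7)) + (exp(-6*I*pi/7)) + (exp(-4*I*pi/7)) + (exp(-2*I*pi/7))] = 0/7 = 0
  <chi_2*chi_4, chi_6> = (1/7)[1*(1)*conj(1) + 1*(exp(-2*I*pi/7))*conj(exp(-2*I*pi/7)) + 1*(exp(-4*I*pi/7))*conj(exp(-4*I*pi/7)) + 1*(exp(-6*I*pi/7))*conj(exp(-6*I*pi/7)) + 1*(exp(6*I*pi/7))*conj(exp(6*I*pi/7)) + 1*(exp(4*I*pi/7))*conj(exp(4*I*pi/7)) + 1*(exp(2*I*pi/7))*conj(exp(2*I*pi/7))]
      = (1/7)[(1) + (1) + (1) + (1) + (1) + (1) + (1)] = 7/7 = 1
(Exp terms are combined using exp(i*s)*conj(exp(i*t)) = exp(i*(s-t)), and sums of them are collapsed using the identity that for every m > 1 the m distinct m-th roots of unity sum to 0, e.g. 1 + exp(2*I*pi/3) + exp(-2*I*pi/3) = 0.)
Hence the multiplicities are chi_6: 1. Dimension check: dim(chi_2)*dim(chi_4) = 1*1 = 1 and sum (mult * dim) = 1*1 = 1.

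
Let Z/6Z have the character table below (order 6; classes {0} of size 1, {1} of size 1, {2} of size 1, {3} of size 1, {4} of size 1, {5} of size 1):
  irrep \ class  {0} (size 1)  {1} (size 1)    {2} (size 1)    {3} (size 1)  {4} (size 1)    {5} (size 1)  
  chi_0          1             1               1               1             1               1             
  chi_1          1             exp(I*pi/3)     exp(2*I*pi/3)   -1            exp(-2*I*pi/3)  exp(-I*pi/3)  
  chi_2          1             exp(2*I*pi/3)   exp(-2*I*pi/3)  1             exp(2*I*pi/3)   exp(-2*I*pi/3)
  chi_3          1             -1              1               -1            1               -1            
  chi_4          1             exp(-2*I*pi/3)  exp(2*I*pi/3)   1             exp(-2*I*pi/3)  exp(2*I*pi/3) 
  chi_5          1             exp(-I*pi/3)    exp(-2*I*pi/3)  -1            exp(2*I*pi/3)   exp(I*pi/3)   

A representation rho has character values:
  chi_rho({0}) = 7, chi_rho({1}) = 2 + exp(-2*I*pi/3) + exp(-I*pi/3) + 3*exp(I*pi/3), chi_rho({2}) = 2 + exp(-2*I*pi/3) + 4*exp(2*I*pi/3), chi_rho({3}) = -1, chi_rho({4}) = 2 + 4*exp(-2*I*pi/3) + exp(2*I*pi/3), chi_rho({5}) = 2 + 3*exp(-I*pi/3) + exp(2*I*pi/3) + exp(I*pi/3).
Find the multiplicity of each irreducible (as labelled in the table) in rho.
Multiplicities: chi_0: 2, chi_1: 3, chi_2: 0, chi_3: 0, chi_4: 1, chi_5: 1.

Proof sketch: Use <chi_rho, chi> = (1/|G|) sum_C |C| * chi_rho(C) * conj(chi(C)) with |G| = 6 for each irreducible chi in the table:
  <chi_rho, chi_0> = (1/6)[1*(7)*conj(1) + 1*(2 + exp(-2*I*pi/3) + exp(-I*pi/3) + 3*exp(I*pi/3))*conj(1) + 1*(2 + exp(-2*I*pi/3) + 4*exp(2*I*pi/3))*conj(1) + 1*(-1)*conj(1) + 1*(2 + 4*exp(-2*I*pi/3) + exp(2*I*pi/3))*conj(1) + 1*(2 + 3*exp(-I*pi/3) + exp(2*I*pi/3) + exp(I*pi/3))*conj(1)]
      = (1/6)[(7) + (2 + exp(-2*I*pi/3) + exp(-I*pi/3) + 3*exp(I*pi/3)) + (2 + exp(-2*I*pi/3) + 4*exp(2*I*pi/3)) + (-1) + (2 + 4*exp(-2*I*pi/3) + exp(2*I*pi/3)) + (2 + 3*exp(-I*pi/3) + exp(2*I*pi/3) + exp(I*pi/3))] = 12/6 = 2
  <chi_rho, chi_1> = (1/6)[1*(7)*conj(1) + 1*(2 + exp(-2*I*pi/3) + exp(-I*pi/3) + 3*exp(I*pi/3))*conj(exp(I*pi/3)) + 1*(2 + exp(-2*I*pi/3) + 4*exp(2*I*pi/3))*conj(exp(2*I*pi/3)) + 1*(-1)*conj(-1) + 1*(2 + 4*exp(-2*I*pi/3) + exp(2*I*pi/3))*conj(exp(-2*I*pi/3)) + 1*(2 + 3*exp(-I*pi/3) + exp(2*I*pi/3) + exp(I*pi/3))*conj(exp(-I*pi/3))]
      = (1/6)[(7) + (2 + 2*exp(-I*pi/3) + exp(-2*I*pi/3)) + (4 + 2*exp(-2*I*pi/3) + exp(2*I*pi/3)) + (1) + (4 + exp(-2*I*pi/3) + 2*exp(2*I*pi/3)) + (2 + exp(2*I*pi/3) + 2*exp(I*pi/3))] = 18/6 = 3
  <chi_rho, chi_2> = (1/6)[1*(7)*conj(1) + 1*(2 + exp(-2*I*pi/3) + exp(-I*pi/3) + 3*exp(I*pi/3))*conj(exp(2*I*pi/3)) + 1*(2 + exp(-2*I*pi/3) + 4*exp(2*I*pi/3))*conj(exp(-2*I*pi/3)) + 1*(-1)*conj(1) + 1*(2 + 4*exp(-2*I*pi/3) + exp(2*I*pi/3))*conj(exp(2*I*pi/3)) + 1*(2 + 3*exp(-I*pi/3) + exp(2*I*pi/3) + exp(I*pi/3))*conj(exp(-2*I*pi/3))]
      = (1/6)[(7) + (-1 + 3*exp(-I*pi/3) + 2*exp(-2*I*pi/3) + exp(2*I*pi/3)) + (1 + 4*exp(-2*I*pi/3) + 2*exp(2*I*pi/3)) + (-1) + (1 + 2*exp(-2*I*pi/3) + 4*exp(2*I*pi/3)) + (-1 + exp(-2*I*pi/3) + 2*exp(2*I*pi/3) + 3*exp(I*pi/3))] = 0/6 = 0
  <chi_rho, chi_3> = (1/6)[1*(7)*conj(1) + 1*(2 + exp(-2*I*pi/3) + exp(-I*pi/3) + 3*exp(I*pi/3))*conj(-1) + 1*(2 + exp(-2*I*pi/3) + 4*exp(2*I*pi/3))*conj(1) + 1*(-1)*conj(-1) + 1*(2 + 4*exp(-2*I*pi/3) + exp(2*I*pi/3))*conj(1) + 1*(2 + 3*exp(-I*pi/3) + exp(2*I*pi/3) + exp(I*pi/3))*conj(-1)]
      = (1/6)[(7) + (-2 - 3*exp(I*pi/3) - exp(-I*pi/3) - exp(-2*I*pi/3)) + (2 + exp(-2*I*pi/3) + 4*exp(2*I*pi/3)) + (1) + (2 + 4*exp(-2*I*pi/3) + exp(2*I*pi/3)) + (-2 - exp(I*pi/3) - exp(2*I*pi/3) - 3*exp(-I*pi/3))] = 0/6 = 0
  <chi_rho, chi_4> = (1/6)[1*(7)*conj(1) + 1*(2 + exp(-2*I*pi/3) + exp(-I*pi/3) + 3*exp(I*pi/3))*conj(exp(-2*I*pi/3)) + 1*(2 + exp(-2*I*pi/3) + 4*exp(2*I*pi/3))*conj(exp(2*I*pi/3)) + 1*(-1)*conj(1) + 1*(2 + 4*exp(-2*I*pi/3) + exp(2*I*pi/3))*conj(exp(-2*I*pi/3)) + 1*(2 + 3*exp(-I*pi/3) + exp(2*I*pi/3) + exp(I*pi/3))*conj(exp(2*I*pi/3))]
      = (1/6)[(7) + (-2 + exp(I*pi/3) + 2*exp(2*I*pi/3)) + (4 + 2*exp(-2*I*pi/3) + exp(2*I*pi/3)) + (-1) + (4 + exp(-2*I*pi/3) + 2*exp(2*I*pi/3)) + (-2 + 2*exp(-2*I*pi/3) + exp(-I*pi/3))] = 6/6 = 1
  <chi_rho, chi_5> = (1/6)[1*(7)*conj(1) + 1*(2 + exp(-2*I*pi/3) + exp(-I*pi/3) + 3*exp(I*pi/3))*conj(exp(-I*pi/3)) + 1*(2 + exp(-2*I*pi/3) + 4*exp(2*I*pi/3))*conj(exp(-2*I*pi/3)) + 1*(-1)*conj(-1) + 1*(2 + 4*exp(-2*I*pi/3) + exp(2*I*pi/3))*conj(exp(2*I*pi/3)) + 1*(2 + 3*exp(-I*pi/3) + exp(2*I*pi/3) + exp(I*pi/3))*conj(exp(I*pi/3))]
      = (1/6)[(7) + (1 + exp(-I*pi/3) + 2*exp(I*pi/3) + 3*exp(2*I*pi/3)) + (1 + 4*exp(-2*I*pi/3) + 2*exp(2*I*pi/3)) + (1) + (1 + 2*exp(-2*I*pi/3) + 4*exp(2*I*pi/3)) + (1 + 3*exp(-2*I*pi/3) + 2*exp(-I*pi/3) + exp(I*pi/3))] = 6/6 = 1
(Exp terms are combined using exp(i*s)*conj(exp(i*t)) = exp(i*(s-t)), and sums of them are collapsed using the identity that for every m > 1 the m distinct m-th roots of unity sum to 0, e.g. 1 + exp(2*I*pi/3) + exp(-2*I*pi/3) = 0.)
Dimension check: dim(rho) = sum (mult * dim) = 2*1 + 3*1 + 0*1 + 0*1 + 1*1 + 1*1 = 7 = chi_rho(e) = 7.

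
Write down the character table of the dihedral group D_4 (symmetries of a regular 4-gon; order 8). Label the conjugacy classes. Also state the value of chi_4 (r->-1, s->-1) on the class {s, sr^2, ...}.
Conjugacy classes: {e} of size 1, {r^2} of size 1, {r^1, r^3} of size 2, {s, sr^2, ...} of size 2, {sr, sr^3, ...} of size 2.
Character table:
  irrep \ class              {e} (size 1)  {r^2} (size 1)  {r^1, r^3} (size 2)  {s, sr^2, ...} (size 2)  {sr, sr^3, ...} (size 2)
  chi_1 (triv)               1             1               1                    1                        1                       
  chi_2 (sign: r->1, s->-1)  1             1               1                    -1                       -1                      
  chi_3 (r->-1, s->1)        1             1               -1                   1                        -1                      
  chi_4 (r->-1, s->-1)       1             1               -1                   -1                       1                       
  chi_5 (2d, j=1)            2             -2              0                    0                        0                       

Spot check: chi_4 (r->-1, s->-1) on {s, sr^2, ...} = -1.

Why: D_4 has order 2*4 = 8 with 5 conjugacy classes, hence 5 irreducibles. Sum of squared dims 1 + 1 + 1 + 1 + 4 = 8 = |G|. Linear characters come from the abelianisation; the 2-dimensional irreps have character r^k -> 2*cos(2*pi*j*k/4), reflections -> 0.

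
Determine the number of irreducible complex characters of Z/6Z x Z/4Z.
24

Why: The number of irreducible complex representations of a finite group equals its number of conjugacy classes. Z/6Z x Z/4Z is abelian of order 24, so every element is its own conjugacy class: 24 classes, so Z/6Z x Z/4Z (order 24) has exactly 24 irreducible complex representations.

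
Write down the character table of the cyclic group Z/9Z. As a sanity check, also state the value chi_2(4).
Character table of Z/9Z (irreps indexed chi_0,...,chi_8 with chi_k(m) = zeta_9^(k*m), zeta_9 = exp(2*pi*i/9)):
  irrep \ class  {0} (size 1)  {1} (size 1)    {2} (size 1)    {3} (size 1)    {4} (size 1)    {5} (size 1)    {6} (size 1)    {7} (size 1)    {8} (size 1)  
  chi_0          1             1               1               1               1               1               1               1               1             
  chi_1          1             exp(2*I*pi/9)   exp(4*I*pi/9)   exp(2*I*pi/3)   exp(8*I*pi/9)   exp(-8*I*pi/9)  exp(-2*I*pi/3)  exp(-4*I*pi/9)  exp(-2*I*pi/9)
  chi_2          1             exp(4*I*pi/9)   exp(8*I*pi/9)   exp(-2*I*pi/3)  exp(-2*I*pi/9)  exp(2*I*pi/9)   exp(2*I*pi/3)   exp(-8*I*pi/9)  exp(-4*I*pi/9)
  chi_3          1             exp(2*I*pi/3)   exp(-2*I*pi/3)  1               exp(2*I*pi/3)   exp(-2*I*pi/3)  1               exp(2*I*pi/3)   exp(-2*I*pi/3)
  chi_4          1             exp(8*I*pi/9)   exp(-2*I*pi/9)  exp(2*I*pi/3)   exp(-4*I*pi/9)  exp(4*I*pi/9)   exp(-2*I*pi/3)  exp(2*I*pi/9)   exp(-8*I*pi/9)
  chi_5          1             exp(-8*I*pi/9)  exp(2*I*pi/9)   exp(-2*I*pi/3)  exp(4*I*pi/9)   exp(-4*I*pi/9)  exp(2*I*pi/3)   exp(-2*I*pi/9)  exp(8*I*pi/9) 
  chi_6          1             exp(-2*I*pi/3)  exp(2*I*pi/3)   1               exp(-2*I*pi/3)  exp(2*I*pi/3)   1               exp(-2*I*pi/3)  exp(2*I*pi/3) 
  chi_7          1             exp(-4*I*pi/9)  exp(-8*I*pi/9)  exp(2*I*pi/3)   exp(2*I*pi/9)   exp(-2*I*pi/9)  exp(-2*I*pi/3)  exp(8*I*pi/9)   exp(4*I*pi/9) 
  chi_8          1             exp(-2*I*pi/9)  exp(-4*I*pi/9)  exp(-2*I*pi/3)  exp(-8*I*pi/9)  exp(8*I*pi/9)   exp(2*I*pi/3)   exp(4*I*pi/9)   exp(2*I*pi/9) 

Spot check: chi_2(4) = zeta_9^(2*4) = zeta_9^8 = exp(-2*I*pi/9).

Argument: Z/9Z is abelian, so all 9 irreducible complex representations are 1-dimensional. They are given by chi_k(m) = zeta_9^(k*m) for k = 0,...,8. Row orthogonality: sum_m chi_k(m) conj(chi_l(m)) = 9 * [k = l].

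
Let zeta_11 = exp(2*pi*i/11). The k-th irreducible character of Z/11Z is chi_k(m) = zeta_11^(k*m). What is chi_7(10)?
chi_7(10) = zeta_11^70 = exp(8*I*pi/11)

Details: chi_7(10) = zeta_11^(7*10) = zeta_11^70. Since zeta_11^11 = 1, this equals zeta_11^4 = exp(2*pi*i*4/11) = exp(8*I*pi/11).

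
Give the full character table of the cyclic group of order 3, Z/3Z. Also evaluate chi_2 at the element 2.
Character table of Z/3Z (irreps indexed chi_0,...,chi_2 with chi_k(m) = zeta_3^(k*m), zeta_3 = exp(2*pi*i/3)):
  irrep \ class  {0} (size 1)  {1} (size 1)    {2} (size 1)  
  chi_0          1             1               1             
  chi_1          1             exp(2*I*pi/3)   exp(-2*I*pi/3)
  chi_2          1             exp(-2*I*pi/3)  exp(2*I*pi/3) 

Spot check: chi_2(2) = zeta_3^(2*2) = zeta_3^4 = exp(2*I*pi/3).

Details: Z/3Z is abelian, so all 3 irreducible complex representations are 1-dimensional. They are given by chi_k(m) = zeta_3^(k*m) for k = 0,...,2. Row orthogonality: sum_m chi_k(m) conj(chi_l(m)) = 3 * [k = l].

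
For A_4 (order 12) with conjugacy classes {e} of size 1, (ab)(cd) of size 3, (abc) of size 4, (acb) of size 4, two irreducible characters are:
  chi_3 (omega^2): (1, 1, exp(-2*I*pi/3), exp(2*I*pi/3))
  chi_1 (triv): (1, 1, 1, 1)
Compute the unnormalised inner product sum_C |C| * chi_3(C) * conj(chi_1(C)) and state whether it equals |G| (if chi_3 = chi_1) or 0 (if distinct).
Sum = 0; so <chi_3, chi_1> = 0 (distinct irreducibles are orthogonal).

Working: Compute term by term over conjugacy classes (|C| * chi_3(C) * conj(chi_1(C))):
  1*(1)*conj(1) + 3*(1)*conj(1) + 4*(exp(-2*I*pi/3))*conj(1) + 4*(exp(2*I*pi/3))*conj(1)
  = (1) + (3) + (4*exp(-2*I*pi/3)) + (4*exp(2*I*pi/3))
  = 0.
(Exp terms are combined using exp(i*s)*conj(exp(i*t)) = exp(i*(s-t)), and sums of them are collapsed using the identity that for every m > 1 the m distinct m-th roots of unity sum to 0, e.g. 1 + exp(2*I*pi/3) + exp(-2*I*pi/3) = 0.)
Dividing by |G| = 12 gives 0/12 = 0, matching the row-orthogonality relation <chi_3, chi_1> = [chi_3 = chi_1].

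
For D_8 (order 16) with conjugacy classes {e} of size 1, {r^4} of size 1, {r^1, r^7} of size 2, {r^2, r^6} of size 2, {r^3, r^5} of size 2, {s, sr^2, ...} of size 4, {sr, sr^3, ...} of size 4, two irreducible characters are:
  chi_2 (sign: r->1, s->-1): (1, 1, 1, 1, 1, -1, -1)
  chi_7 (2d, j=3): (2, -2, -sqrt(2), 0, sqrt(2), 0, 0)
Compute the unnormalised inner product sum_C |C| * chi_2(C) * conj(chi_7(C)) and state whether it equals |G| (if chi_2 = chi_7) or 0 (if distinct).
Sum = 0; so <chi_2, chi_7> = 0 (distinct irreducibles are orthogonal).

Explanation: Compute term by term over conjugacy classes (|C| * chi_2(C) * conj(chi_7(C))):
  1*(1)*conj(2) + 1*(1)*conj(-2) + 2*(1)*conj(-sqrt(2)) + 2*(1)*conj(0) + 2*(1)*conj(sqrt(2)) + 4*(-1)*conj(0) + 4*(-1)*conj(0)
  = (2) + (-2) + (-2*sqrt(2)) + (0) + (2*sqrt(2)) + (0) + (0)
  = 0.
Dividing by |G| = 16 gives 0/16 = 0, matching the row-orthogonality relation <chi_2, chi_7> = [chi_2 = chi_7].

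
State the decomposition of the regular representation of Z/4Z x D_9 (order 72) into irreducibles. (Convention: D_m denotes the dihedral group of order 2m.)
Each irreducible V_i of dimension d_i appears with multiplicity d_i, i.e. rho_reg = (direct sum over all irreducibles V_i) d_i V_i. The irreducible dimensions for Z/4Z x D_9 are 1, 1, 1, 1, 1, 1, 1, 1, 2, 2, 2, 2, 2, 2, 2, 2, 2, 2, 2, 2, 2, 2, 2, 2: 8 irreducibles of dimension 1, each with multiplicity 1; 16 irreducibles of dimension 2, each with multiplicity 2. Total dimension 8*1*1 + 16*2*2 = 72 = |G|.

Details: General theorem: in the regular representation of a finite group G, each irreducible appears with multiplicity equal to its dimension. Check: dim(rho_reg) = sum d_i^2 = 1 + 1 + 1 + 1 + 1 + 1 + 1 + 1 + 4 + 4 + 4 + 4 + 4 + 4 + 4 + 4 + 4 + 4 + 4 + 4 + 4 + 4 + 4 + 4 = 72 = |G|.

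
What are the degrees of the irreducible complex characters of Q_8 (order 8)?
Dimensions: 1, 1, 1, 1, 2

There are 5 irreducibles (= number of conjugacy classes). Their dimensions d_i satisfy sum d_i^2 = |G| = 8: 1 + 1 + 1 + 1 + 4 = 8.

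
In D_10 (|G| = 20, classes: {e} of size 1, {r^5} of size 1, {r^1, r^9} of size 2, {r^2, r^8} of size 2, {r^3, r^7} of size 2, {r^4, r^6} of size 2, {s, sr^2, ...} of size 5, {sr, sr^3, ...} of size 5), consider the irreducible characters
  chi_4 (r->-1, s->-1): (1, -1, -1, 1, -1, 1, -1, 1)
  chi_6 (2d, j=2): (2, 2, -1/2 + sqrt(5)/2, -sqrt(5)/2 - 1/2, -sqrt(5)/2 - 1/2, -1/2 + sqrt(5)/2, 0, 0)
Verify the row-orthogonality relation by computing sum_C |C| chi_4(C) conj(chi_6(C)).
Sum = 0; so <chi_4, chi_6> = 0 (distinct irreducibles are orthogonal).

Compute term by term over conjugacy classes (|C| * chi_4(C) * conj(chi_6(C))):
  1*(1)*conj(2) + 1*(-1)*conj(2) + 2*(-1)*conj(-1/2 + sqrt(5)/2) + 2*(1)*conj(-sqrt(5)/2 - 1/2) + 2*(-1)*conj(-sqrt(5)/2 - 1/2) + 2*(1)*conj(-1/2 + sqrt(5)/2) + 5*(-1)*conj(0) + 5*(1)*conj(0)
  = (2) + (-2) + (1 - sqrt(5)) + (-sqrt(5) - 1) + (1 + sqrt(5)) + (-1 + sqrt(5)) + (0) + (0)
  = 0.
Dividing by |G| = 20 gives 0/20 = 0, matching the row-orthogonality relation <chi_4, chi_6> = [chi_4 = chi_6].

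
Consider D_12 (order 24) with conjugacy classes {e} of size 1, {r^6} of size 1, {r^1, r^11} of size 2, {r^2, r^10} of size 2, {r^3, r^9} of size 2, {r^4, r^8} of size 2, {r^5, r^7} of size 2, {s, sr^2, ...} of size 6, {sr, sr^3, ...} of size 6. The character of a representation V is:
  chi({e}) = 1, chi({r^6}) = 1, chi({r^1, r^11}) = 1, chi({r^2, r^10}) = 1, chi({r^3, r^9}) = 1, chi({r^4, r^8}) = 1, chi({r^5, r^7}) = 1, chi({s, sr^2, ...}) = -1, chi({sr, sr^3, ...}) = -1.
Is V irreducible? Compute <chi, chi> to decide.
Irreducible: <chi, chi> = 1.

Why: <chi, chi> = (1/|G|) sum_C |C| * |chi(C)|^2 = (1/24)[1*|1|^2 + 1*|1|^2 + 2*|1|^2 + 2*|1|^2 + 2*|1|^2 + 2*|1|^2 + 2*|1|^2 + 6*|-1|^2 + 6*|-1|^2]
  = (1/24)[(1) + (1) + (2) + (2) + (2) + (2) + (2) + (6) + (6)] = 24/24 = 1.
A character is irreducible iff <chi, chi> = 1, so this representation is irreducible.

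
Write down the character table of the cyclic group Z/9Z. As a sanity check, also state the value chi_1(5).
Character table of Z/9Z (irreps indexed chi_0,...,chi_8 with chi_k(m) = zeta_9^(k*m), zeta_9 = exp(2*pi*i/9)):
  irrep \ class  {0} (size 1)  {1} (size 1)    {2} (size 1)    {3} (size 1)    {4} (size 1)    {5} (size 1)    {6} (size 1)    {7} (size 1)    {8} (size 1)  
  chi_0          1             1               1               1               1               1               1               1               1             
  chi_1          1             exp(2*I*pi/9)   exp(4*I*pi/9)   exp(2*I*pi/3)   exp(8*I*pi/9)   exp(-8*I*pi/9)  exp(-2*I*pi/3)  exp(-4*I*pi/9)  exp(-2*I*pi/9)
  chi_2          1             exp(4*I*pi/9)   exp(8*I*pi/9)   exp(-2*I*pi/3)  exp(-2*I*pi/9)  exp(2*I*pi/9)   exp(2*I*pi/3)   exp(-8*I*pi/9)  exp(-4*I*pi/9)
  chi_3          1             exp(2*I*pi/3)   exp(-2*I*pi/3)  1               exp(2*I*pi/3)   exp(-2*I*pi/3)  1               exp(2*I*pi/3)   exp(-2*I*pi/3)
  chi_4          1             exp(8*I*pi/9)   exp(-2*I*pi/9)  exp(2*I*pi/3)   exp(-4*I*pi/9)  exp(4*I*pi/9)   exp(-2*I*pi/3)  exp(2*I*pi/9)   exp(-8*I*pi/9)
  chi_5          1             exp(-8*I*pi/9)  exp(2*I*pi/9)   exp(-2*I*pi/3)  exp(4*I*pi/9)   exp(-4*I*pi/9)  exp(2*I*pi/3)   exp(-2*I*pi/9)  exp(8*I*pi/9) 
  chi_6          1             exp(-2*I*pi/3)  exp(2*I*pi/3)   1               exp(-2*I*pi/3)  exp(2*I*pi/3)   1               exp(-2*I*pi/3)  exp(2*I*pi/3) 
  chi_7          1             exp(-4*I*pi/9)  exp(-8*I*pi/9)  exp(2*I*pi/3)   exp(2*I*pi/9)   exp(-2*I*pi/9)  exp(-2*I*pi/3)  exp(8*I*pi/9)   exp(4*I*pi/9) 
  chi_8          1             exp(-2*I*pi/9)  exp(-4*I*pi/9)  exp(-2*I*pi/3)  exp(-8*I*pi/9)  exp(8*I*pi/9)   exp(2*I*pi/3)   exp(4*I*pi/9)   exp(2*I*pi/9) 

Spot check: chi_1(5) = zeta_9^(1*5) = zeta_9^5 = exp(-8*I*pi/9).

Justification: Z/9Z is abelian, so all 9 irreducible complex representations are 1-dimensional. They are given by chi_k(m) = zeta_9^(k*m) for k = 0,...,8. Row orthogonality: sum_m chi_k(m) conj(chi_l(m)) = 9 * [k = l].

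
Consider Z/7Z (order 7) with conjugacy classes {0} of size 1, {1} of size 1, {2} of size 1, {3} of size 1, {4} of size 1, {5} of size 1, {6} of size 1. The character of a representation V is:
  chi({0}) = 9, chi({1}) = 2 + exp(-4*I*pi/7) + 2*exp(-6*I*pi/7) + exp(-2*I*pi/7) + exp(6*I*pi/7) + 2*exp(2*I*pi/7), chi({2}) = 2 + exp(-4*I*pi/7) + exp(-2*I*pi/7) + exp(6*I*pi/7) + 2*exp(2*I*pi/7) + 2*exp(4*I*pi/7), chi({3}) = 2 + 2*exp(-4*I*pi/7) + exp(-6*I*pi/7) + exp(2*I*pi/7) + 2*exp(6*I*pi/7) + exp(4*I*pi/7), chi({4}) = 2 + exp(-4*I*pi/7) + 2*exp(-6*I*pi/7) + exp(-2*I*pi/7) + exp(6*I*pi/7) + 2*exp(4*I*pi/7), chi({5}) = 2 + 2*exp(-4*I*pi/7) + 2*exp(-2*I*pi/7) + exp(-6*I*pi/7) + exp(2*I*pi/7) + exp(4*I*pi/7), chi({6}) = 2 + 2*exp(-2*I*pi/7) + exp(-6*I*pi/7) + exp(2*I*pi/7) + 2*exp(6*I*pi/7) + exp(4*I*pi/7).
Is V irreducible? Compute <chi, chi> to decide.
Not irreducible (reducible): <chi, chi> = 15 > 1.

Reasoning: <chi, chi> = (1/|G|) sum_C |C| * |chi(C)|^2 = (1/7)[1*|9|^2 + 1*|2 + exp(-4*I*pi/7) + 2*exp(-6*I*pi/7) + exp(-2*I*pi/7) + exp(6*I*pi/7) + 2*exp(2*I*pi/7)|^2 + 1*|2 + exp(-4*I*pi/7) + exp(-2*I*pi/7) + exp(6*I*pi/7) + 2*exp(2*I*pi/7) + 2*exp(4*I*pi/7)|^2 + 1*|2 + 2*exp(-4*I*pi/7) + exp(-6*I*pi/7) + exp(2*I*pi/7) + 2*exp(6*I*pi/7) + exp(4*I*pi/7)|^2 + 1*|2 + exp(-4*I*pi/7) + 2*exp(-6*I*pi/7) + exp(-2*I*pi/7) + exp(6*I*pi/7) + 2*exp(4*I*pi/7)|^2 + 1*|2 + 2*exp(-4*I*pi/7) + 2*exp(-2*I*pi/7) + exp(-6*I*pi/7) + exp(2*I*pi/7) + exp(4*I*pi/7)|^2 + 1*|2 + 2*exp(-2*I*pi/7) + exp(-6*I*pi/7) + exp(2*I*pi/7) + 2*exp(6*I*pi/7) + exp(4*I*pi/7)|^2]
  = (1/7)[(81) + (15 + 9*exp(-4*I*pi/7) + 11*exp(-2*I*pi/7) + 13*exp(-6*I*pi/7) + 13*exp(6*I*pi/7) + 11*exp(2*I*pi/7) + 9*exp(4*I*pi/7)) + (15 + 11*exp(-4*I*pi/7) + 13*exp(-2*I*pi/7) + 9*exp(-6*I*pi/7) + 9*exp(6*I*pi/7) + 13*exp(2*I*pi/7) + 11*exp(4*I*pi/7)) + (15 + 13*exp(-4*I*pi/7) + 9*exp(-2*I*pi/7) + 11*exp(-6*I*pi/7) + 11*exp(6*I*pi/7) + 9*exp(2*I*pi/7) + 13*exp(4*I*pi/7)) + (15 + 13*exp(-4*I*pi/7) + 9*exp(-2*I*pi/7) + 11*exp(-6*I*pi/7) + 11*exp(6*I*pi/7) + 9*exp(2*I*pi/7) + 13*exp(4*I*pi/7)) + (15 + 11*exp(-4*I*pi/7) + 13*exp(-2*I*pi/7) + 9*exp(-6*I*pi/7) + 9*exp(6*I*pi/7) + 13*exp(2*I*pi/7) + 11*exp(4*I*pi/7)) + (15 + 9*exp(-4*I*pi/7) + 11*exp(-2*I*pi/7) + 13*exp(-6*I*pi/7) + 13*exp(6*I*pi/7) + 11*exp(2*I*pi/7) + 9*exp(4*I*pi/7))] = 105/7 = 15.
(Exp terms are combined using exp(i*s)*conj(exp(i*t)) = exp(i*(s-t)), and sums of them are collapsed using the identity that for every m > 1 the m distinct m-th roots of unity sum to 0, e.g. 1 + exp(2*I*pi/3) + exp(-2*I*pi/3) = 0.)
A character is irreducible iff <chi, chi> = 1, so this representation is reducible.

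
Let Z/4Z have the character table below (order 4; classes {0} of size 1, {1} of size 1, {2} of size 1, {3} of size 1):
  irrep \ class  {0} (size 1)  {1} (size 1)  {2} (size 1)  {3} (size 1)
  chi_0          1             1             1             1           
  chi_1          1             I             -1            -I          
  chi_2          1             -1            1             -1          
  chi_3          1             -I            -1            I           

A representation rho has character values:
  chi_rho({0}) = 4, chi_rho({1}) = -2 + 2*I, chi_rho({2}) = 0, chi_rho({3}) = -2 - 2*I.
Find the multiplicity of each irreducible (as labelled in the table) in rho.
Multiplicities: chi_0: 0, chi_1: 2, chi_2: 2, chi_3: 0.

Working: Use <chi_rho, chi> = (1/|G|) sum_C |C| * chi_rho(C) * conj(chi(C)) with |G| = 4 for each irreducible chi in the table:
  <chi_rho, chi_0> = (1/4)[1*(4)*conj(1) + 1*(-2 + 2*I)*conj(1) + 1*(0)*conj(1) + 1*(-2 - 2*I)*conj(1)]
      = (1/4)[(4) + (-2 + 2*I) + (0) + (-2 - 2*I)] = 0/4 = 0
  <chi_rho, chi_1> = (1/4)[1*(4)*conj(1) + 1*(-2 + 2*I)*conj(I) + 1*(0)*conj(-1) + 1*(-2 - 2*I)*conj(-I)]
      = (1/4)[(4) + (2 + 2*I) + (0) + (2 - 2*I)] = 8/4 = 2
  <chi_rho, chi_2> = (1/4)[1*(4)*conj(1) + 1*(-2 + 2*I)*conj(-1) + 1*(0)*conj(1) + 1*(-2 - 2*I)*conj(-1)]
      = (1/4)[(4) + (2 - 2*I) + (0) + (2 + 2*I)] = 8/4 = 2
  <chi_rho, chi_3> = (1/4)[1*(4)*conj(1) + 1*(-2 + 2*I)*conj(-I) + 1*(0)*conj(-1) + 1*(-2 - 2*I)*conj(I)]
      = (1/4)[(4) + (-2 - 2*I) + (0) + (-2 + 2*I)] = 0/4 = 0
(Exp terms are combined using exp(i*s)*conj(exp(i*t)) = exp(i*(s-t)), and sums of them are collapsed using the identity that for every m > 1 the m distinct m-th roots of unity sum to 0, e.g. 1 + exp(2*I*pi/3) + exp(-2*I*pi/3) = 0.)
Dimension check: dim(rho) = sum (mult * dim) = 0*1 + 2*1 + 2*1 + 0*1 = 4 = chi_rho(e) = 4.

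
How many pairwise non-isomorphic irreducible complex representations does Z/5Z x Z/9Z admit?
45

Details: The number of irreducible complex representations of a finite group equals its number of conjugacy classes. Z/5Z x Z/9Z is abelian of order 45, so every element is its own conjugacy class: 45 classes, so Z/5Z x Z/9Z (order 45) has exactly 45 irreducible complex representations.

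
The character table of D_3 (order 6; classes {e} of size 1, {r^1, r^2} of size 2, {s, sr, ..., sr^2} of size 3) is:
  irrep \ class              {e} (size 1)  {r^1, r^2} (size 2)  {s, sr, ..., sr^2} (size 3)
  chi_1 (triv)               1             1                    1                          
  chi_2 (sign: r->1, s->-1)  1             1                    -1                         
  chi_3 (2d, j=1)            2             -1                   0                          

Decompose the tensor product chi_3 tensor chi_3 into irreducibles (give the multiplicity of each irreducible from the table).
chi_3 tensor chi_3 = chi_1 + chi_2 + chi_3 (all other irreducibles have multiplicity 0).

Proof sketch: The character of a tensor product is the pointwise product (chi_3 * chi_3)(C) = chi_3(C) * chi_3(C):
  {e}: (2)*(2), {r^1, r^2}: (-1)*(-1), {s, sr, ..., sr^2}: (0)*(0)
so (chi_3 * chi_3) takes values
  {e} -> 4, {r^1, r^2} -> 1, {s, sr, ..., sr^2} -> 0.
Now take the inner product of this character with each irreducible chi from the table, <chi_3*chi_3, chi> = (1/6) sum_C |C| (chi_3*chi_3)(C) conj(chi(C)):
  <chi_3*chi_3, chi_1> = (1/6)[1*(4)*conj(1) + 2*(1)*conj(1) + 3*(0)*conj(1)]
      = (1/6)[(4) + (2) + (0)] = 6/6 = 1
  <chi_3*chi_3, chi_2> = (1/6)[1*(4)*conj(1) + 2*(1)*conj(1) + 3*(0)*conj(-1)]
      = (1/6)[(4) + (2) + (0)] = 6/6 = 1
  <chi_3*chi_3, chi_3> = (1/6)[1*(4)*conj(2) + 2*(1)*conj(-1) + 3*(0)*conj(0)]
      = (1/6)[(8) + (-2) + (0)] = 6/6 = 1
Hence the multiplicities are chi_1: 1, chi_2: 1, chi_3: 1. Dimension check: dim(chi_3)*dim(chi_3) = 2*2 = 4 and sum (mult * dim) = 1*1 + 1*1 + 1*2 = 4.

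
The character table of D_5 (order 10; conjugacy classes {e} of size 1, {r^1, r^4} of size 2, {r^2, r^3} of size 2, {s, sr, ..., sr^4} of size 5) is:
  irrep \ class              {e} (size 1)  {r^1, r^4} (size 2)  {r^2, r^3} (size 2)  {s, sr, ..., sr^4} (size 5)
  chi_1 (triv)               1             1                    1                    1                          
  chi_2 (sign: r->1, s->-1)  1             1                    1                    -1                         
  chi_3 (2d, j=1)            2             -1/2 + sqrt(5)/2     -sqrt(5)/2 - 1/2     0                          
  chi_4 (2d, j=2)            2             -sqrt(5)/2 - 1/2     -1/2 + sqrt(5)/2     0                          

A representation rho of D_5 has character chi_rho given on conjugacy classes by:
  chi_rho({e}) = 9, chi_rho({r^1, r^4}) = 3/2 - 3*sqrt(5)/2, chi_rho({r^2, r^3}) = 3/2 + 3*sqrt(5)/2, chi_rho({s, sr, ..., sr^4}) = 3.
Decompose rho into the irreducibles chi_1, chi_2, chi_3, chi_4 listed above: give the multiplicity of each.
Multiplicities: chi_1: 3, chi_2: 0, chi_3: 0, chi_4: 3.

Why: Use <chi_rho, chi> = (1/|G|) sum_C |C| * chi_rho(C) * conj(chi(C)) with |G| = 10 for each irreducible chi in the table:
  <chi_rho, chi_1> = (1/10)[1*(9)*conj(1) + 2*(3/2 - 3*sqrt(5)/2)*conj(1) + 2*(3/2 + 3*sqrt(5)/2)*conj(1) + 5*(3)*conj(1)]
      = (1/10)[(9) + (3 - 3*sqrt(5)) + (3 + 3*sqrt(5)) + (15)] = 30/10 = 3
  <chi_rho, chi_2> = (1/10)[1*(9)*conj(1) + 2*(3/2 - 3*sqrt(5)/2)*conj(1) + 2*(3/2 + 3*sqrt(5)/2)*conj(1) + 5*(3)*conj(-1)]
      = (1/10)[(9) + (3 - 3*sqrt(5)) + (3 + 3*sqrt(5)) + (-15)] = 0/10 = 0
  <chi_rho, chi_3> = (1/10)[1*(9)*conj(2) + 2*(3/2 - 3*sqrt(5)/2)*conj(-1/2 + sqrt(5)/2) + 2*(3/2 + 3*sqrt(5)/2)*conj(-sqrt(5)/2 - 1/2) + 5*(3)*conj(0)]
      = (1/10)[(18) + (-9 + 3*sqrt(5)) + (-9 - 3*sqrt(5)) + (0)] = 0/10 = 0
  <chi_rho, chi_4> = (1/10)[1*(9)*conj(2) + 2*(3/2 - 3*sqrt(5)/2)*conj(-sqrt(5)/2 - 1/2) + 2*(3/2 + 3*sqrt(5)/2)*conj(-1/2 + sqrt(5)/2) + 5*(3)*conj(0)]
      = (1/10)[(18) + (6) + (6) + (0)] = 30/10 = 3
Dimension check: dim(rho) = sum (mult * dim) = 3*1 + 0*1 + 0*2 + 3*2 = 9 = chi_rho(e) = 9.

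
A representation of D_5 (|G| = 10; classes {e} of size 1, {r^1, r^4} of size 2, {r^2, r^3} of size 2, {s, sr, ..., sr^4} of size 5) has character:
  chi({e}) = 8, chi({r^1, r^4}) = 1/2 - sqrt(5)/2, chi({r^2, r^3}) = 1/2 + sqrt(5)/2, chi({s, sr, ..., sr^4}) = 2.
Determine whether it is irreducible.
Not irreducible (reducible): <chi, chi> = 9 > 1.

Working: <chi, chi> = (1/|G|) sum_C |C| * |chi(C)|^2 = (1/10)[1*|8|^2 + 2*|1/2 - sqrt(5)/2|^2 + 2*|1/2 + sqrt(5)/2|^2 + 5*|2|^2]
  = (1/10)[(64) + (3 - sqrt(5)) + (sqrt(5) + 3) + (20)] = 90/10 = 9.
A character is irreducible iff <chi, chi> = 1, so this representation is reducible.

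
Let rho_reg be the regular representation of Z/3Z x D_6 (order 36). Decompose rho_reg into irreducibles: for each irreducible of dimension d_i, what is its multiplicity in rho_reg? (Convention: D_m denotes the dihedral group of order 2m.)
Each irreducible V_i of dimension d_i appears with multiplicity d_i, i.e. rho_reg = (direct sum over all irreducibles V_i) d_i V_i. The irreducible dimensions for Z/3Z x D_6 are 1, 1, 1, 1, 1, 1, 1, 1, 1, 1, 1, 1, 2, 2, 2, 2, 2, 2: 12 irreducibles of dimension 1, each with multiplicity 1; 6 irreducibles of dimension 2, each with multiplicity 2. Total dimension 12*1*1 + 6*2*2 = 36 = |G|.

Justification: General theorem: in the regular representation of a finite group G, each irreducible appears with multiplicity equal to its dimension. Check: dim(rho_reg) = sum d_i^2 = 1 + 1 + 1 + 1 + 1 + 1 + 1 + 1 + 1 + 1 + 1 + 1 + 4 + 4 + 4 + 4 + 4 + 4 = 36 = |G|.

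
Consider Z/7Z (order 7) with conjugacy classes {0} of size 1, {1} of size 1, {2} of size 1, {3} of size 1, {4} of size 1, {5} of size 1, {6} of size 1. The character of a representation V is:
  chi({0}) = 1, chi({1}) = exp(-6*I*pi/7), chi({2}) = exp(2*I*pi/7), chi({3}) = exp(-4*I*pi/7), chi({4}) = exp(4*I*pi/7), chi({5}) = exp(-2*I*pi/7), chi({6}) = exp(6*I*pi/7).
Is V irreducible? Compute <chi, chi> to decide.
Irreducible: <chi, chi> = 1.

Proof sketch: <chi, chi> = (1/|G|) sum_C |C| * |chi(C)|^2 = (1/7)[1*|1|^2 + 1*|exp(-6*I*pi/7)|^2 + 1*|exp(2*I*pi/7)|^2 + 1*|exp(-4*I*pi/7)|^2 + 1*|exp(4*I*pi/7)|^2 + 1*|exp(-2*I*pi/7)|^2 + 1*|exp(6*I*pi/7)|^2]
  = (1/7)[(1) + (1) + (1) + (1) + (1) + (1) + (1)] = 7/7 = 1.
(Exp terms are combined using exp(i*s)*conj(exp(i*t)) = exp(i*(s-t)), and sums of them are collapsed using the identity that for every m > 1 the m distinct m-th roots of unity sum to 0, e.g. 1 + exp(2*I*pi/3) + exp(-2*I*pi/3) = 0.)
A character is irreducible iff <chi, chi> = 1, so this representation is irreducible.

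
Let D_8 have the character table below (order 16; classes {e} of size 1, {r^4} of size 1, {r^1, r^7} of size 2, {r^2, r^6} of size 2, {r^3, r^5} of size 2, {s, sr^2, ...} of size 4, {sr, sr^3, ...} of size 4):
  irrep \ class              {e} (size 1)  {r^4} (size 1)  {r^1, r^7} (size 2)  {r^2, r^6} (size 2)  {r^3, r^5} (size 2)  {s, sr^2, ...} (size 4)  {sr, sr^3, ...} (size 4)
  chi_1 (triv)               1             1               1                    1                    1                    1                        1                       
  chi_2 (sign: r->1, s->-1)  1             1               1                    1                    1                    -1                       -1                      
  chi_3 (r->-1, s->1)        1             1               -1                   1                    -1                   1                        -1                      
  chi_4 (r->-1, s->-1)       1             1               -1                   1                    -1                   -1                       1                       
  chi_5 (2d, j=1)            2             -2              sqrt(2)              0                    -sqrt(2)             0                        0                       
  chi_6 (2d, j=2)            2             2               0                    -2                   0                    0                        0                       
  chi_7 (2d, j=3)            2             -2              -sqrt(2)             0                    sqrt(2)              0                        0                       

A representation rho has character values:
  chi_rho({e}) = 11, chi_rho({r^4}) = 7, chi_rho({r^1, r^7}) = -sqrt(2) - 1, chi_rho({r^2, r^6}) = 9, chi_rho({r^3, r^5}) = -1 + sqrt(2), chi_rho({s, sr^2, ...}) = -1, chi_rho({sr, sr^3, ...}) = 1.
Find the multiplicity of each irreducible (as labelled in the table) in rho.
Multiplicities: chi_1: 2, chi_2: 2, chi_3: 2, chi_4: 3, chi_5: 0, chi_6: 0, chi_7: 1.

Working: Use <chi_rho, chi> = (1/|G|) sum_C |C| * chi_rho(C) * conj(chi(C)) with |G| = 16 for each irreducible chi in the table:
  <chi_rho, chi_1> = (1/16)[1*(11)*conj(1) + 1*(7)*conj(1) + 2*(-sqrt(2) - 1)*conj(1) + 2*(9)*conj(1) + 2*(-1 + sqrt(2))*conj(1) + 4*(-1)*conj(1) + 4*(1)*conj(1)]
      = (1/16)[(11) + (7) + (-2*sqrt(2) - 2) + (18) + (-2 + 2*sqrt(2)) + (-4) + (4)] = 32/16 = 2
  <chi_rho, chi_2> = (1/16)[1*(11)*conj(1) + 1*(7)*conj(1) + 2*(-sqrt(2) - 1)*conj(1) + 2*(9)*conj(1) + 2*(-1 + sqrt(2))*conj(1) + 4*(-1)*conj(-1) + 4*(1)*conj(-1)]
      = (1/16)[(11) + (7) + (-2*sqrt(2) - 2) + (18) + (-2 + 2*sqrt(2)) + (4) + (-4)] = 32/16 = 2
  <chi_rho, chi_3> = (1/16)[1*(11)*conj(1) + 1*(7)*conj(1) + 2*(-sqrt(2) - 1)*conj(-1) + 2*(9)*conj(1) + 2*(-1 + sqrt(2))*conj(-1) + 4*(-1)*conj(1) + 4*(1)*conj(-1)]
      = (1/16)[(11) + (7) + (2 + 2*sqrt(2)) + (18) + (2 - 2*sqrt(2)) + (-4) + (-4)] = 32/16 = 2
  <chi_rho, chi_4> = (1/16)[1*(11)*conj(1) + 1*(7)*conj(1) + 2*(-sqrt(2) - 1)*conj(-1) + 2*(9)*conj(1) + 2*(-1 + sqrt(2))*conj(-1) + 4*(-1)*conj(-1) + 4*(1)*conj(1)]
      = (1/16)[(11) + (7) + (2 + 2*sqrt(2)) + (18) + (2 - 2*sqrt(2)) + (4) + (4)] = 48/16 = 3
  <chi_rho, chi_5> = (1/16)[1*(11)*conj(2) + 1*(7)*conj(-2) + 2*(-sqrt(2) - 1)*conj(sqrt(2)) + 2*(9)*conj(0) + 2*(-1 + sqrt(2))*conj(-sqrt(2)) + 4*(-1)*conj(0) + 4*(1)*conj(0)]
      = (1/16)[(22) + (-14) + (-4 - 2*sqrt(2)) + (0) + (-4 + 2*sqrt(2)) + (0) + (0)] = 0/16 = 0
  <chi_rho, chi_6> = (1/16)[1*(11)*conj(2) + 1*(7)*conj(2) + 2*(-sqrt(2) - 1)*conj(0) + 2*(9)*conj(-2) + 2*(-1 + sqrt(2))*conj(0) + 4*(-1)*conj(0) + 4*(1)*conj(0)]
      = (1/16)[(22) + (14) + (0) + (-36) + (0) + (0) + (0)] = 0/16 = 0
  <chi_rho, chi_7> = (1/16)[1*(11)*conj(2) + 1*(7)*conj(-2) + 2*(-sqrt(2) - 1)*conj(-sqrt(2)) + 2*(9)*conj(0) + 2*(-1 + sqrt(2))*conj(sqrt(2)) + 4*(-1)*conj(0) + 4*(1)*conj(0)]
      = (1/16)[(22) + (-14) + (2*sqrt(2) + 4) + (0) + (4 - 2*sqrt(2)) + (0) + (0)] = 16/16 = 1
Dimension check: dim(rho) = sum (mult * dim) = 2*1 + 2*1 + 2*1 + 3*1 + 0*2 + 0*2 + 1*2 = 11 = chi_rho(e) = 11.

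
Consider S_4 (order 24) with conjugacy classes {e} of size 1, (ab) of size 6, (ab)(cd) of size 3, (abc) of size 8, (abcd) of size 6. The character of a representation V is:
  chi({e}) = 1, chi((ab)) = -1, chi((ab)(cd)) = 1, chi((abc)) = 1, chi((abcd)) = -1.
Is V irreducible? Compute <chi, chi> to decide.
Irreducible: <chi, chi> = 1.

Explanation: <chi, chi> = (1/|G|) sum_C |C| * |chi(C)|^2 = (1/24)[1*|1|^2 + 6*|-1|^2 + 3*|1|^2 + 8*|1|^2 + 6*|-1|^2]
  = (1/24)[(1) + (6) + (3) + (8) + (6)] = 24/24 = 1.
A character is irreducible iff <chi, chi> = 1, so this representation is irreducible.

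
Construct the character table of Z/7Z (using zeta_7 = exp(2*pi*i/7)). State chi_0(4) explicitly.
Character table of Z/7Z (irreps indexed chi_0,...,chi_6 with chi_k(m) = zeta_7^(k*m), zeta_7 = exp(2*pi*i/7)):
  irrep \ class  {0} (size 1)  {1} (size 1)    {2} (size 1)    {3} (size 1)    {4} (size 1)    {5} (size 1)    {6} (size 1)  
  chi_0          1             1               1               1               1               1               1             
  chi_1          1             exp(2*I*pi/7)   exp(4*I*pi/7)   exp(6*I*pi/7)   exp(-6*I*pi/7)  exp(-4*I*pi/7)  exp(-2*I*pi/7)
  chi_2          1             exp(4*I*pi/7)   exp(-6*I*pi/7)  exp(-2*I*pi/7)  exp(2*I*pi/7)   exp(6*I*pi/7)   exp(-4*I*pi/7)
  chi_3          1             exp(6*I*pi/7)   exp(-2*I*pi/7)  exp(4*I*pi/7)   exp(-4*I*pi/7)  exp(2*I*pi/7)   exp(-6*I*pi/7)
  chi_4          1             exp(-6*I*pi/7)  exp(2*I*pi/7)   exp(-4*I*pi/7)  exp(4*I*pi/7)   exp(-2*I*pi/7)  exp(6*I*pi/7) 
  chi_5          1             exp(-4*I*pi/7)  exp(6*I*pi/7)   exp(2*I*pi/7)   exp(-2*I*pi/7)  exp(-6*I*pi/7)  exp(4*I*pi/7) 
  chi_6          1             exp(-2*I*pi/7)  exp(-4*I*pi/7)  exp(-6*I*pi/7)  exp(6*I*pi/7)   exp(4*I*pi/7)   exp(2*I*pi/7) 

Spot check: chi_0(4) = zeta_7^(0*4) = zeta_7^0 = 1.

Derivation: Z/7Z is abelian, so all 7 irreducible complex representations are 1-dimensional. They are given by chi_k(m) = zeta_7^(k*m) for k = 0,...,6. Row orthogonality: sum_m chi_k(m) conj(chi_l(m)) = 7 * [k = l].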